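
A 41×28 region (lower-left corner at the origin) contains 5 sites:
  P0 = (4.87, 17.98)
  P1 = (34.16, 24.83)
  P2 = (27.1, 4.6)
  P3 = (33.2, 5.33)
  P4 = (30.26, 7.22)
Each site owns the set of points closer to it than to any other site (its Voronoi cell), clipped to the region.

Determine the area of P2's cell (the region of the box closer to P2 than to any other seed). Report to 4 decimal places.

Area of P2's cell: 202.1901

1. box [0,41]×[0,28]: [(0, 0) (41, 0) (41, 28) (0, 28)]
2. ⊥bis P2·P0 via (15.985,11.29): [(9.1897, 0) (41, 0) (41, 28) (26.0426, 28)]  |A|=654.7486
3. ⊥bis P2·P1 via (30.63,14.715): [(20.2308, 18.3442) (9.1897, 0) (41, 0) (41, 11.096)]  |A|=406.9945
4. ⊥bis P2·P3 via (30.15,4.965): [(28.9114, 15.3148) (20.2308, 18.3442) (9.1897, 0) (30.7442, 0)]  |A|=261.3943
5. ⊥bis P2·P4 via (28.68,5.91): [(30.2658, 3.9974) (19.4484, 17.0443) (9.1897, 0) (30.7442, 0)]  |A|=202.1901
6. canonical 4-gon: [(30.2658, 3.9974) (19.4484, 17.0443) (9.1897, 0) (30.7442, 0)]
7. shoelace: 202.1901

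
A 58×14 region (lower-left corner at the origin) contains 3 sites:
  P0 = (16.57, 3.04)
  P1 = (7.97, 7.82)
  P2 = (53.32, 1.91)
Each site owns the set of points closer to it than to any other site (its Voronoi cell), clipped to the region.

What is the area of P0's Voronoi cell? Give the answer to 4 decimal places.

Area of P0's cell: 307.1811

1. box [0,58]×[0,14]: [(0, 0) (58, 0) (58, 14) (0, 14)]
2. ⊥bis P0·P1 via (12.27,5.43): [(9.2519, 0) (58, 0) (58, 14) (17.0333, 14)]  |A|=628.0032
3. ⊥bis P0·P2 via (34.945,2.475): [(9.2519, 0) (34.8689, 0) (35.2994, 14) (17.0333, 14)]  |A|=307.1811
4. canonical 4-gon: [(9.2519, 0) (34.8689, 0) (35.2994, 14) (17.0333, 14)]
5. shoelace: 307.1811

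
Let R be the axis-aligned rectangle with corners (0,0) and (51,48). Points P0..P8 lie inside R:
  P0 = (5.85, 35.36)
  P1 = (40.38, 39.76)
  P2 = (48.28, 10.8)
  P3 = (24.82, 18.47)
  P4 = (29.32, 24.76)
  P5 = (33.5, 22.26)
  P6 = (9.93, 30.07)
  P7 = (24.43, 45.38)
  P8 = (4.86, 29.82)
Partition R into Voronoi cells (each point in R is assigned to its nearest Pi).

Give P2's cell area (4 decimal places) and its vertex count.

1. box [0,51]×[0,48]: [(0, 0) (51, 0) (51, 48) (0, 48)]
2. ⊥bis P2·P0 via (27.065,23.08): [(13.7055, 0) (51, 0) (51, 48) (41.4896, 48)]  |A|=1123.3186
3. ⊥bis P2·P1 via (44.33,25.28): [(25.3399, 20.0997) (13.7055, 0) (51, 0) (51, 27.0995)]  |A|=722.4924
4. ⊥bis P2·P3 via (36.55,14.635): [(39.6092, 23.9922) (31.7652, 0) (51, 0) (51, 27.0995)]  |A|=385.0843
5. ⊥bis P2·P4 via (38.8,17.78): [(44.3202, 25.2773) (36.6024, 14.7953) (31.7652, 0) (51, 0) (51, 27.0995)]  |A|=365.3533
6. ⊥bis P2·P5 via (40.89,16.53): [(48.5717, 26.4371) (34.4571, 8.2334) (31.7652, 0) (51, 0) (51, 27.0995)]  |A|=320.7639
7. ⊥bis P2·P6 via (29.105,20.435): [(48.5717, 26.4371) (34.4571, 8.2334) (31.7652, 0) (51, 0) (51, 27.0995)]  |A|=320.7639
8. ⊥bis P2·P7 via (36.355,28.09): [(48.5717, 26.4371) (34.4571, 8.2334) (31.7652, 0) (51, 0) (51, 27.0995)]  |A|=320.7639
9. ⊥bis P2·P8 via (26.57,20.31): [(48.5717, 26.4371) (34.4571, 8.2334) (31.7652, 0) (51, 0) (51, 27.0995)]  |A|=320.7639
10. canonical 5-gon: [(48.5717, 26.4371) (34.4571, 8.2334) (31.7652, 0) (51, 0) (51, 27.0995)]
11. shoelace: 320.7639

Area of P2's cell: 320.7639 (5 vertices)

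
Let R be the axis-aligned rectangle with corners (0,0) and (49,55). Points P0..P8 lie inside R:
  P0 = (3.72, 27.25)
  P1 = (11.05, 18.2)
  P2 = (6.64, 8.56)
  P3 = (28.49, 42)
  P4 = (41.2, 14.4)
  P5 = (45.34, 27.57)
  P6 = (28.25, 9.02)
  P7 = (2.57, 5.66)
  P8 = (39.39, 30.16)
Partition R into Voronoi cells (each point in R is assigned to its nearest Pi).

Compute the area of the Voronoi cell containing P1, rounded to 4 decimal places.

Area of P1's cell: 274.5134

1. box [0,49]×[0,55]: [(0, 0) (49, 0) (49, 55) (0, 55)]
2. ⊥bis P1·P0 via (7.385,22.725): [(0, 16.7436) (0, 0) (49, 0) (49, 55) (47.2334, 55)]  |A|=1791.5091
3. ⊥bis P1·P2 via (8.845,13.38): [(0.5387, 17.1799) (38.0929, 0) (49, 0) (49, 55) (47.2334, 55)]  |A|=1459.7837
4. ⊥bis P1·P3 via (19.77,30.1): [(18.0483, 31.3616) (0.5387, 17.1799) (38.0929, 0) (49, 0) (49, 8.681)]  |A|=722.0777
5. ⊥bis P1·P4 via (26.125,16.3): [(27.1799, 24.6702) (18.0483, 31.3616) (0.5387, 17.1799) (24.835, 6.0651)]  |A|=362.3839
6. ⊥bis P1·P5 via (28.195,22.885): [(27.1799, 24.6702) (18.0483, 31.3616) (0.5387, 17.1799) (24.835, 6.0651)]  |A|=362.3839
7. ⊥bis P1·P6 via (19.65,13.61): [(26.0104, 25.5272) (18.0483, 31.3616) (0.5387, 17.1799) (17.4309, 9.4522)]  |A|=276.4591
8. ⊥bis P1·P7 via (6.81,11.93): [(26.0104, 25.5272) (18.0483, 31.3616) (0.5387, 17.1799) (17.4309, 9.4522)]  |A|=276.4591
9. ⊥bis P1·P8 via (25.22,24.18): [(25.2515, 24.1053) (24.0431, 26.9688) (18.0483, 31.3616) (0.5387, 17.1799) (17.4309, 9.4522)]  |A|=274.5134
10. canonical 5-gon: [(25.2515, 24.1053) (24.0431, 26.9688) (18.0483, 31.3616) (0.5387, 17.1799) (17.4309, 9.4522)]
11. shoelace: 274.5134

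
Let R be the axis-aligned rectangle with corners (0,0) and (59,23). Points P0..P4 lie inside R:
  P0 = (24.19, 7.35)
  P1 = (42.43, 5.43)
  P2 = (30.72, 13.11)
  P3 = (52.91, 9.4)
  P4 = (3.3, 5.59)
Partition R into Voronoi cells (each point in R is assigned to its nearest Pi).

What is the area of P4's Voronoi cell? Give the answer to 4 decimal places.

Area of P4's cell: 306.3880

1. box [0,59]×[0,23]: [(0, 0) (59, 0) (59, 23) (0, 23)]
2. ⊥bis P4·P0 via (13.745,6.47): [(0, 0) (14.2901, 0) (12.3523, 23) (0, 23)]  |A|=306.388
3. ⊥bis P4·P1 via (22.865,5.51): [(0, 0) (14.2901, 0) (12.3523, 23) (0, 23)]  |A|=306.388
4. ⊥bis P4·P2 via (17.01,9.35): [(0, 0) (14.2901, 0) (12.3523, 23) (0, 23)]  |A|=306.388
5. ⊥bis P4·P3 via (28.105,7.495): [(0, 0) (14.2901, 0) (12.3523, 23) (0, 23)]  |A|=306.388
6. canonical 4-gon: [(0, 0) (14.2901, 0) (12.3523, 23) (0, 23)]
7. shoelace: 306.388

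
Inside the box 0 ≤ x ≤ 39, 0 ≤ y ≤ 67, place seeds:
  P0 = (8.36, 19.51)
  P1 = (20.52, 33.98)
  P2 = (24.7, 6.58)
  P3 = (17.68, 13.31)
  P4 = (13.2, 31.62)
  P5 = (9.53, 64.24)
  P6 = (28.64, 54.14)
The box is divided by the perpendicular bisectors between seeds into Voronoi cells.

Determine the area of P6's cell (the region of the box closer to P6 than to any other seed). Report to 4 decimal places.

1. box [0,39]×[0,67]: [(0, 0) (39, 0) (39, 67) (0, 67)]
2. ⊥bis P6·P0 via (18.5,36.825): [(0, 47.659) (39, 24.8198) (39, 67) (0, 67)]  |A|=1199.6642
3. ⊥bis P6·P1 via (24.58,44.06): [(0, 53.9603) (39, 38.2519) (39, 67) (0, 67)]  |A|=814.8617
4. ⊥bis P6·P2 via (26.67,30.36): [(0, 53.9603) (39, 38.2519) (39, 67) (0, 67)]  |A|=814.8617
5. ⊥bis P6·P3 via (23.16,33.725): [(0, 53.9603) (39, 38.2519) (39, 67) (0, 67)]  |A|=814.8617
6. ⊥bis P6·P4 via (20.92,42.88): [(0, 57.223) (11.5358, 49.3139) (39, 38.2519) (39, 67) (0, 67)]  |A|=796.0424
7. ⊥bis P6·P5 via (19.085,59.19): [(13.4564, 48.5403) (39, 38.2519) (39, 67) (23.2127, 67)]  |A|=512.8777
8. canonical 4-gon: [(13.4564, 48.5403) (39, 38.2519) (39, 67) (23.2127, 67)]
9. shoelace: 512.8777

Area of P6's cell: 512.8777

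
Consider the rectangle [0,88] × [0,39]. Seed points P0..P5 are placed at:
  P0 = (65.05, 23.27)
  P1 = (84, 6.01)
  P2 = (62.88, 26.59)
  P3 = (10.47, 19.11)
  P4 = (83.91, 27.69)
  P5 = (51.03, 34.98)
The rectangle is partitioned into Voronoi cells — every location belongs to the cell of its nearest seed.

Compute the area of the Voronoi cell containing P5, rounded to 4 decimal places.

Area of P5's cell: 610.7060

1. box [0,88]×[0,39]: [(0, 0) (88, 0) (88, 39) (0, 39)]
2. ⊥bis P5·P0 via (58.04,29.125): [(0, 0) (33.7138, 0) (66.2879, 39) (0, 39)]  |A|=1950.0335
3. ⊥bis P5·P1 via (67.515,20.495): [(0, 0) (33.7138, 0) (66.2879, 39) (0, 39)]  |A|=1950.0335
4. ⊥bis P5·P2 via (56.955,30.785): [(0, 0) (33.7138, 0) (43.2003, 11.3579) (62.7714, 39) (0, 39)]  |A|=1901.4305
5. ⊥bis P5·P3 via (30.75,27.045): [(38.9017, 6.2113) (43.2003, 11.3579) (62.7714, 39) (26.0723, 39)]  |A|=610.706
6. ⊥bis P5·P4 via (67.47,31.335): [(38.9017, 6.2113) (43.2003, 11.3579) (62.7714, 39) (26.0723, 39)]  |A|=610.706
7. canonical 4-gon: [(38.9017, 6.2113) (43.2003, 11.3579) (62.7714, 39) (26.0723, 39)]
8. shoelace: 610.706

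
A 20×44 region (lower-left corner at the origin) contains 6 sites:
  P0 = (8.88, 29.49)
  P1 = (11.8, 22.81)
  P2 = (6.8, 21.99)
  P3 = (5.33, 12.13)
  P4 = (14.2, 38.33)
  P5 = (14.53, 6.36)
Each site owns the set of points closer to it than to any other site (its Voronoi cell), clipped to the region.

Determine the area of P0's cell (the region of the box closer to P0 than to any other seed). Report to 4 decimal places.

1. box [0,20]×[0,44]: [(0, 0) (20, 0) (20, 44) (0, 44)]
2. ⊥bis P0·P1 via (10.34,26.15): [(0, 21.6301) (20, 30.3726) (20, 44) (0, 44)]  |A|=359.9725
3. ⊥bis P0·P2 via (7.84,25.74): [(0, 27.9143) (8.7957, 25.475) (20, 30.3726) (20, 44) (0, 44)]  |A|=332.3356
4. ⊥bis P0·P3 via (7.105,20.81): [(0, 27.9143) (8.7957, 25.475) (20, 30.3726) (20, 44) (0, 44)]  |A|=332.3356
5. ⊥bis P0·P4 via (11.54,33.91): [(0, 40.8549) (0, 27.9143) (8.7957, 25.475) (18.5043, 29.7188)]  |A|=150.2335
6. ⊥bis P0·P5 via (11.705,17.925): [(0, 40.8549) (0, 27.9143) (8.7957, 25.475) (18.5043, 29.7188)]  |A|=150.2335
7. canonical 4-gon: [(0, 40.8549) (0, 27.9143) (8.7957, 25.475) (18.5043, 29.7188)]
8. shoelace: 150.2335

Area of P0's cell: 150.2335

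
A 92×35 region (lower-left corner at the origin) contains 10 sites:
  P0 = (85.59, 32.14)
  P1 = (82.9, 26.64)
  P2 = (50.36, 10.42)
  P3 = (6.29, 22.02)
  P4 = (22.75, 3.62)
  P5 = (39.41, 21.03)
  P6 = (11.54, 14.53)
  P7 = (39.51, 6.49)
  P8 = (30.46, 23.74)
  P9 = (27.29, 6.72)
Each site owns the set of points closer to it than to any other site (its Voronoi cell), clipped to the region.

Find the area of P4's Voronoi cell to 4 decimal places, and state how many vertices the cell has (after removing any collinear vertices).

1. box [0,92]×[0,35]: [(0, 0) (92, 0) (92, 35) (0, 35)]
2. ⊥bis P4·P0 via (54.17,17.88): [(0, 0) (62.2849, 0) (46.4001, 35) (0, 35)]  |A|=1901.9862
3. ⊥bis P4·P1 via (52.825,15.13): [(0, 0) (58.6154, 0) (45.2206, 35) (0, 35)]  |A|=1817.1292
4. ⊥bis P4·P2 via (36.555,7.02): [(0, 0) (38.2839, 0) (29.6639, 35) (0, 35)]  |A|=1189.0867
5. ⊥bis P4·P3 via (14.52,12.82): [(0.189, 0) (38.2839, 0) (31.4062, 27.9258)]  |A|=531.9152
6. ⊥bis P4·P5 via (31.08,12.325): [(22.8115, 20.2373) (0.189, 0) (38.2839, 0) (36.5338, 7.1062)]  |A|=422.7347
7. ⊥bis P4·P6 via (17.145,9.075): [(25.5025, 17.6623) (8.3129, 0) (38.2839, 0) (36.5338, 7.1062)]  |A|=294.6363
8. ⊥bis P4·P7 via (31.13,5.055): [(29.6509, 13.6925) (25.5025, 17.6623) (8.3129, 0) (31.9956, 0)]  |A|=232.893
9. ⊥bis P4·P8 via (26.605,13.68): [(29.8671, 12.43) (22.979, 15.0695) (8.3129, 0) (31.9956, 0)]  |A|=218.4433
10. ⊥bis P4·P9 via (25.02,5.17): [(20.206, 12.2202) (8.3129, 0) (28.5502, 0)]  |A|=123.6517
11. canonical 3-gon: [(20.206, 12.2202) (8.3129, 0) (28.5502, 0)]
12. shoelace: 123.6517

Area of P4's cell: 123.6517 (3 vertices)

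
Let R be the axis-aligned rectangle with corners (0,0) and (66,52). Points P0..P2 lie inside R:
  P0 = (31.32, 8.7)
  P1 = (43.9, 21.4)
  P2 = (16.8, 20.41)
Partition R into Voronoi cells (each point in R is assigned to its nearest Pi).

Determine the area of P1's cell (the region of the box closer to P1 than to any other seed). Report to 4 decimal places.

1. box [0,66]×[0,52]: [(0, 0) (66, 0) (66, 52) (0, 52)]
2. ⊥bis P1·P0 via (37.61,15.05): [(52.8036, 0) (66, 0) (66, 52) (0.3075, 52)]  |A|=2051.1115
3. ⊥bis P1·P2 via (30.35,20.905): [(30.2993, 22.2916) (52.8036, 0) (66, 0) (66, 52) (29.2141, 52)]  |A|=1621.7279
4. canonical 5-gon: [(30.2993, 22.2916) (52.8036, 0) (66, 0) (66, 52) (29.2141, 52)]
5. shoelace: 1621.7279

Area of P1's cell: 1621.7279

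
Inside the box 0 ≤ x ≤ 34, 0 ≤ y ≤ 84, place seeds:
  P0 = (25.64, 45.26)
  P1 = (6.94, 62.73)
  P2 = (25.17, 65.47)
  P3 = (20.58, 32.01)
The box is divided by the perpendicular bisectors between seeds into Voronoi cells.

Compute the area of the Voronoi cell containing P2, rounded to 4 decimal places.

Area of P2's cell: 537.7710

1. box [0,34]×[0,84]: [(0, 0) (34, 0) (34, 84) (0, 84)]
2. ⊥bis P2·P0 via (25.405,55.365): [(0, 54.7742) (34, 55.5649) (34, 84) (0, 84)]  |A|=980.2358
3. ⊥bis P2·P1 via (16.055,64.1): [(17.3959, 55.1787) (34, 55.5649) (34, 84) (13.064, 84)]  |A|=537.771
4. ⊥bis P2·P3 via (22.875,48.74): [(17.3959, 55.1787) (34, 55.5649) (34, 84) (13.064, 84)]  |A|=537.771
5. canonical 4-gon: [(17.3959, 55.1787) (34, 55.5649) (34, 84) (13.064, 84)]
6. shoelace: 537.771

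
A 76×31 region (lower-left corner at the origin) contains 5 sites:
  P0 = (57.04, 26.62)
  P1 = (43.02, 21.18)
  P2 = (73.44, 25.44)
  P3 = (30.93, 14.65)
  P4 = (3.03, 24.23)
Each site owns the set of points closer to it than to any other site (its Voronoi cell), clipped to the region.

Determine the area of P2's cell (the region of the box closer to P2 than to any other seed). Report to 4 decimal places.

1. box [0,76]×[0,31]: [(0, 0) (76, 0) (76, 31) (0, 31)]
2. ⊥bis P2·P0 via (65.24,26.03): [(63.3671, 0) (76, 0) (76, 31) (65.5976, 31)]  |A|=357.047
3. ⊥bis P2·P1 via (58.23,23.31): [(63.3671, 0) (76, 0) (76, 31) (65.5976, 31)]  |A|=357.047
4. ⊥bis P2·P3 via (52.185,20.045): [(63.3671, 0) (76, 0) (76, 31) (65.5976, 31)]  |A|=357.047
5. ⊥bis P2·P4 via (38.235,24.835): [(63.3671, 0) (76, 0) (76, 31) (65.5976, 31)]  |A|=357.047
6. canonical 4-gon: [(63.3671, 0) (76, 0) (76, 31) (65.5976, 31)]
7. shoelace: 357.047

Area of P2's cell: 357.0470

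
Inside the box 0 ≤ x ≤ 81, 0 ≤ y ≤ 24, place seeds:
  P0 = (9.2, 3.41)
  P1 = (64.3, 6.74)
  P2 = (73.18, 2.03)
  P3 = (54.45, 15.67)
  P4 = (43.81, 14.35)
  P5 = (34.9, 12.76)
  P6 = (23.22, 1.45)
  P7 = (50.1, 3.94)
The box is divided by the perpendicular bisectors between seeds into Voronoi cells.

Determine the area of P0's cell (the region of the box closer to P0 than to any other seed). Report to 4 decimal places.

Area of P0's cell: 412.4178

1. box [0,81]×[0,24]: [(0, 0) (81, 0) (81, 24) (0, 24)]
2. ⊥bis P0·P1 via (36.75,5.075): [(0, 0) (37.0567, 0) (35.6063, 24) (0, 24)]  |A|=871.9556
3. ⊥bis P0·P2 via (41.19,2.72): [(0, 0) (37.0567, 0) (35.6063, 24) (0, 24)]  |A|=871.9556
4. ⊥bis P0·P3 via (31.825,9.54): [(0, 0) (34.4098, 0) (27.9072, 24) (0, 24)]  |A|=747.8037
5. ⊥bis P0·P4 via (26.505,8.88): [(0, 0) (29.3119, 0) (21.7257, 24) (0, 24)]  |A|=612.4509
6. ⊥bis P0·P5 via (22.05,8.085): [(0, 0) (24.9914, 0) (16.2599, 24) (0, 24)]  |A|=495.0161
7. ⊥bis P0·P6 via (16.21,2.43): [(0, 0) (15.8703, 0) (18.4023, 18.1114) (16.2599, 24) (0, 24)]  |A|=412.4178
8. ⊥bis P0·P7 via (29.65,3.675): [(0, 0) (15.8703, 0) (18.4023, 18.1114) (16.2599, 24) (0, 24)]  |A|=412.4178
9. canonical 5-gon: [(0, 0) (15.8703, 0) (18.4023, 18.1114) (16.2599, 24) (0, 24)]
10. shoelace: 412.4178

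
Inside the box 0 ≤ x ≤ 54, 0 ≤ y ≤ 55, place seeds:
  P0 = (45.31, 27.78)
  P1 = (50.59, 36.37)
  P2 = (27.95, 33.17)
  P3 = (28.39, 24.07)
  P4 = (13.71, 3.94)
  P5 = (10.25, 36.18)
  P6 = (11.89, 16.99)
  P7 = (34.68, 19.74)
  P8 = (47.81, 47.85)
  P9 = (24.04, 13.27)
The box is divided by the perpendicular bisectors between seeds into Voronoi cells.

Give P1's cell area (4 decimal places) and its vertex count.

Area of P1's cell: 127.8849 (4 vertices)

1. box [0,54]×[0,55]: [(0, 0) (54, 0) (54, 55) (0, 55)]
2. ⊥bis P1·P0 via (47.95,32.075): [(54, 28.3563) (54, 55) (10.6535, 55)]  |A|=577.4571
3. ⊥bis P1·P2 via (39.27,34.77): [(38.8613, 37.6615) (54, 28.3563) (54, 55) (36.4106, 55)]  |A|=354.1621
4. ⊥bis P1·P3 via (39.49,30.22): [(38.8613, 37.6615) (54, 28.3563) (54, 55) (36.4106, 55)]  |A|=354.1621
5. ⊥bis P1·P4 via (32.15,20.155): [(38.8613, 37.6615) (54, 28.3563) (54, 55) (36.4106, 55)]  |A|=354.1621
6. ⊥bis P1·P5 via (30.42,36.275): [(38.8613, 37.6615) (54, 28.3563) (54, 55) (36.4106, 55)]  |A|=354.1621
7. ⊥bis P1·P6 via (31.24,26.68): [(38.8613, 37.6615) (54, 28.3563) (54, 55) (36.4106, 55)]  |A|=354.1621
8. ⊥bis P1·P7 via (42.635,28.055): [(38.8613, 37.6615) (54, 28.3563) (54, 55) (36.4106, 55)]  |A|=354.1621
9. ⊥bis P1·P8 via (49.2,42.11): [(38.5955, 39.542) (38.8613, 37.6615) (54, 28.3563) (54, 43.2724)]  |A|=127.8849
10. ⊥bis P1·P9 via (37.315,24.82): [(38.5955, 39.542) (38.8613, 37.6615) (54, 28.3563) (54, 43.2724)]  |A|=127.8849
11. canonical 4-gon: [(38.5955, 39.542) (38.8613, 37.6615) (54, 28.3563) (54, 43.2724)]
12. shoelace: 127.8849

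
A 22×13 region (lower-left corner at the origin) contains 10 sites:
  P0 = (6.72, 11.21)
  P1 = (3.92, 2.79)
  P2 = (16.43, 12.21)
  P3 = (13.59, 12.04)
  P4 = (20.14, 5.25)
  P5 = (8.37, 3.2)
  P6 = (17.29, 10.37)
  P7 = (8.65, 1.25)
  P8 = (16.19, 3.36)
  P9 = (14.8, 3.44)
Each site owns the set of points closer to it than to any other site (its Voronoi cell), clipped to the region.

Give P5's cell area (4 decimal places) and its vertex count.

1. box [0,22]×[0,13]: [(0, 0) (22, 0) (22, 13) (0, 13)]
2. ⊥bis P5·P0 via (7.545,7.205): [(0, 5.6508) (0, 0) (22, 0) (22, 10.1826)]  |A|=174.1675
3. ⊥bis P5·P1 via (6.145,2.995): [(5.7904, 6.8436) (6.4209, 0) (22, 0) (22, 10.1826)]  |A|=135.8362
4. ⊥bis P5·P2 via (12.4,7.705): [(11.9456, 8.1115) (5.7904, 6.8436) (6.4209, 0) (21.0132, 0)]  |A|=80.6437
5. ⊥bis P5·P3 via (10.98,7.62): [(15.4372, 4.988) (10.6127, 7.8369) (5.7904, 6.8436) (6.4209, 0) (21.0132, 0)]  |A|=78.0827
6. ⊥bis P5·P4 via (14.255,4.225): [(13.9713, 5.8536) (10.6127, 7.8369) (5.7904, 6.8436) (6.4209, 0) (14.9909, 0)]  |A|=59.214
7. ⊥bis P5·P6 via (12.83,6.785): [(14.08, 5.23) (13.2239, 6.295) (10.6127, 7.8369) (5.7904, 6.8436) (6.4209, 0) (14.9909, 0)]  |A|=59.0049
8. ⊥bis P5·P7 via (8.51,2.225): [(14.4547, 3.0786) (14.08, 5.23) (13.2239, 6.295) (10.6127, 7.8369) (5.7904, 6.8436) (6.2459, 1.8999)]  |A|=37.9121
9. ⊥bis P5·P8 via (12.28,3.28): [(12.2905, 2.7678) (12.206, 6.896) (10.6127, 7.8369) (5.7904, 6.8436) (6.2459, 1.8999)]  |A|=31.4435
10. ⊥bis P5·P9 via (11.585,3.32): [(11.6093, 2.67) (11.4345, 7.3516) (10.6127, 7.8369) (5.7904, 6.8436) (6.2459, 1.8999)]  |A|=28.2671
11. canonical 5-gon: [(11.6093, 2.67) (11.4345, 7.3516) (10.6127, 7.8369) (5.7904, 6.8436) (6.2459, 1.8999)]
12. shoelace: 28.2671

Area of P5's cell: 28.2671 (5 vertices)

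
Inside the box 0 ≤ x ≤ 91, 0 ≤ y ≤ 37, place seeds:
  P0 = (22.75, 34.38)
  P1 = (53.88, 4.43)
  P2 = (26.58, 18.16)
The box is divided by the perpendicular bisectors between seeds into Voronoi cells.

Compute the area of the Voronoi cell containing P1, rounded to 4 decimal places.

1. box [0,91]×[0,37]: [(0, 0) (91, 0) (91, 37) (0, 37)]
2. ⊥bis P1·P0 via (38.315,19.405): [(19.6456, 0) (91, 0) (91, 37) (55.2431, 37)]  |A|=1981.5607
3. ⊥bis P1·P2 via (40.23,11.295): [(50.8738, 32.4586) (34.5494, 0) (91, 0) (91, 37) (55.2431, 37)]  |A|=1739.6814
4. canonical 5-gon: [(50.8738, 32.4586) (34.5494, 0) (91, 0) (91, 37) (55.2431, 37)]
5. shoelace: 1739.6814

Area of P1's cell: 1739.6814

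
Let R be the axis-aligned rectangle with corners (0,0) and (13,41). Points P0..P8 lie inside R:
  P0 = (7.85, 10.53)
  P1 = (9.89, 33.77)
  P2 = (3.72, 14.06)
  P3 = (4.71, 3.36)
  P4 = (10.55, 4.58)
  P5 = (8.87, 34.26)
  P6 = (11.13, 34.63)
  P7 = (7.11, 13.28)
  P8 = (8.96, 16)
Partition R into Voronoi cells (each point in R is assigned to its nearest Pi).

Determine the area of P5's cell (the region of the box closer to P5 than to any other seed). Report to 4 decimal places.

1. box [0,13]×[0,41]: [(0, 0) (13, 0) (13, 41) (0, 41)]
2. ⊥bis P5·P0 via (8.36,22.395): [(0, 22.7543) (13, 22.1956) (13, 41) (0, 41)]  |A|=240.8257
3. ⊥bis P5·P1 via (9.38,34.015): [(0, 22.7543) (3.8901, 22.5871) (12.7355, 41) (0, 41)]  |A|=152.738
4. ⊥bis P5·P2 via (6.295,24.16): [(0, 25.7649) (4.8257, 24.5346) (12.7355, 41) (0, 41)]  |A|=141.6078
5. ⊥bis P5·P3 via (6.79,18.81): [(0, 25.7649) (4.8257, 24.5346) (12.7355, 41) (0, 41)]  |A|=141.6078
6. ⊥bis P5·P4 via (9.71,19.42): [(0, 25.7649) (4.8257, 24.5346) (12.7355, 41) (0, 41)]  |A|=141.6078
7. ⊥bis P5·P6 via (10,34.445): [(0, 25.7649) (4.8257, 24.5346) (9.8949, 35.0869) (8.9268, 41) (0, 41)]  |A|=130.3471
8. ⊥bis P5·P7 via (7.99,23.77): [(0, 25.7649) (4.8257, 24.5346) (9.8949, 35.0869) (8.9268, 41) (0, 41)]  |A|=130.3471
9. ⊥bis P5·P8 via (8.915,25.13): [(0, 25.7649) (2.6122, 25.0989) (5.1027, 25.1112) (9.8949, 35.0869) (8.9268, 41) (0, 41)]  |A|=129.6308
10. canonical 6-gon: [(0, 25.7649) (2.6122, 25.0989) (5.1027, 25.1112) (9.8949, 35.0869) (8.9268, 41) (0, 41)]
11. shoelace: 129.6308

Area of P5's cell: 129.6308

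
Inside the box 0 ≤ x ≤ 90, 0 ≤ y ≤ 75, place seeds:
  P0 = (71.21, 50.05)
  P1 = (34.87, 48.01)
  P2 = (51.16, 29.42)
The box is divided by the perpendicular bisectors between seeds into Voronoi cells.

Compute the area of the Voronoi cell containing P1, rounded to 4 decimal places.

1. box [0,90]×[0,75]: [(0, 0) (90, 0) (90, 75) (0, 75)]
2. ⊥bis P1·P0 via (53.04,49.03): [(0, 0) (55.7924, 0) (51.5821, 75) (0, 75)]  |A|=4026.544
3. ⊥bis P1·P2 via (43.015,38.715): [(0, 1.0219) (53.1219, 47.5714) (51.5821, 75) (0, 75)]  |A|=2672.3394
4. canonical 4-gon: [(0, 1.0219) (53.1219, 47.5714) (51.5821, 75) (0, 75)]
5. shoelace: 2672.3394

Area of P1's cell: 2672.3394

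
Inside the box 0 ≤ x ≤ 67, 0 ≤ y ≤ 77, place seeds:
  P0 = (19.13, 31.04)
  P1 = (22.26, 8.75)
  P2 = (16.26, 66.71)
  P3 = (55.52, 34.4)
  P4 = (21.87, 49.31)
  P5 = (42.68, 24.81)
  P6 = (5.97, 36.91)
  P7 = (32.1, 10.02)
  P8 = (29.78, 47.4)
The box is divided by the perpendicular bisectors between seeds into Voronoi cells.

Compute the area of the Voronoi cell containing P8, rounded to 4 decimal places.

Area of P8's cell: 771.6420

1. box [0,67]×[0,77]: [(0, 0) (67, 0) (67, 77) (0, 77)]
2. ⊥bis P8·P0 via (24.455,39.22): [(0, 55.1397) (67, 11.5241) (67, 77) (0, 77)]  |A|=2925.7624
3. ⊥bis P8·P1 via (26.02,28.075): [(0, 55.1397) (48.2066, 23.7582) (67, 20.1017) (67, 77) (0, 77)]  |A|=2845.1621
4. ⊥bis P8·P2 via (23.02,57.055): [(10.5114, 48.297) (48.2066, 23.7582) (67, 20.1017) (67, 77) (51.5065, 77)]  |A|=1991.0753
5. ⊥bis P8·P3 via (42.65,40.9): [(10.5114, 48.297) (37.5095, 30.7218) (60.8823, 77) (51.5065, 77)]  |A|=964.6602
6. ⊥bis P8·P4 via (25.825,48.355): [(28.9239, 61.1886) (23.7327, 39.6902) (37.5095, 30.7218) (60.8823, 77) (51.5065, 77)]  |A|=800.2008
7. ⊥bis P8·P5 via (36.23,36.105): [(28.9239, 61.1886) (23.7327, 39.6902) (32.5065, 33.9787) (41.8488, 39.3136) (60.8823, 77) (51.5065, 77)]  |A|=771.642
8. ⊥bis P8·P6 via (17.875,42.155): [(28.9239, 61.1886) (23.7327, 39.6902) (32.5065, 33.9787) (41.8488, 39.3136) (60.8823, 77) (51.5065, 77)]  |A|=771.642
9. ⊥bis P8·P7 via (30.94,28.71): [(28.9239, 61.1886) (23.7327, 39.6902) (32.5065, 33.9787) (41.8488, 39.3136) (60.8823, 77) (51.5065, 77)]  |A|=771.642
10. canonical 6-gon: [(28.9239, 61.1886) (23.7327, 39.6902) (32.5065, 33.9787) (41.8488, 39.3136) (60.8823, 77) (51.5065, 77)]
11. shoelace: 771.642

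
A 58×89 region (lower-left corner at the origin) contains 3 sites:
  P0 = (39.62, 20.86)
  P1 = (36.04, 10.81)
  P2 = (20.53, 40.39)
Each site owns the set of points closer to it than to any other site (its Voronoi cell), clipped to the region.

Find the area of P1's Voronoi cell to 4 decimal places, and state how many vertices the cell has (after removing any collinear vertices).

Area of P1's cell: 905.6494 (5 vertices)

1. box [0,58]×[0,89]: [(0, 0) (58, 0) (58, 89) (0, 89)]
2. ⊥bis P1·P0 via (37.83,15.835): [(0, 29.3108) (0, 0) (58, 0) (58, 8.6501)]  |A|=1100.864
3. ⊥bis P1·P2 via (28.285,25.6): [(21.0568, 21.8099) (0, 10.769) (0, 0) (58, 0) (58, 8.6501)]  |A|=905.6494
4. canonical 5-gon: [(21.0568, 21.8099) (0, 10.769) (0, 0) (58, 0) (58, 8.6501)]
5. shoelace: 905.6494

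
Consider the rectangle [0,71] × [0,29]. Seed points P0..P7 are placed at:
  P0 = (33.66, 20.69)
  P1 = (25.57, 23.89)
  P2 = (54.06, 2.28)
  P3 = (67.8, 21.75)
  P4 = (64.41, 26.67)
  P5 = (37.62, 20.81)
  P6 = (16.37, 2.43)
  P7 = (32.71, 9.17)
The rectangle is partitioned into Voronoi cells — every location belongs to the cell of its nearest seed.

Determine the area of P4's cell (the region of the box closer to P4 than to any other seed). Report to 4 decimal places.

Area of P4's cell: 157.1878

1. box [0,71]×[0,29]: [(0, 0) (71, 0) (71, 29) (0, 29)]
2. ⊥bis P4·P0 via (49.035,23.68): [(53.6401, 0) (71, 0) (71, 29) (48.0004, 29)]  |A|=585.2128
3. ⊥bis P4·P1 via (44.99,25.28): [(53.6401, 0) (71, 0) (71, 29) (48.0004, 29)]  |A|=585.2128
4. ⊥bis P4·P2 via (59.235,14.475): [(50.0687, 18.3648) (71, 9.4825) (71, 29) (48.0004, 29)]  |A|=326.5669
5. ⊥bis P4·P3 via (66.105,24.21): [(50.0687, 18.3648) (54.7429, 16.3812) (71, 27.5828) (71, 29) (48.0004, 29)]  |A|=179.4377
6. ⊥bis P4·P5 via (51.015,23.74): [(52.4079, 17.3721) (54.7429, 16.3812) (71, 27.5828) (71, 29) (49.8644, 29)]  |A|=157.1878
7. ⊥bis P4·P6 via (40.39,14.55): [(52.4079, 17.3721) (54.7429, 16.3812) (71, 27.5828) (71, 29) (49.8644, 29)]  |A|=157.1878
8. ⊥bis P4·P7 via (48.56,17.92): [(52.4079, 17.3721) (54.7429, 16.3812) (71, 27.5828) (71, 29) (49.8644, 29)]  |A|=157.1878
9. canonical 5-gon: [(52.4079, 17.3721) (54.7429, 16.3812) (71, 27.5828) (71, 29) (49.8644, 29)]
10. shoelace: 157.1878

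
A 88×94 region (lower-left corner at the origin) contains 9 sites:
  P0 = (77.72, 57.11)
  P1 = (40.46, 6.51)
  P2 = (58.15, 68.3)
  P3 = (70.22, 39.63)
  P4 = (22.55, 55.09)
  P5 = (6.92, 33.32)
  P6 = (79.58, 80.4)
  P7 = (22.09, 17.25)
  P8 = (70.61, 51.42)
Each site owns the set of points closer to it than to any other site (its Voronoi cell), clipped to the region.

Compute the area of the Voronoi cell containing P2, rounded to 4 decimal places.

Area of P2's cell: 1221.6113

1. box [0,88]×[0,94]: [(0, 0) (88, 0) (88, 94) (0, 94)]
2. ⊥bis P2·P0 via (67.935,62.705): [(0, 0) (32.0807, 0) (85.8293, 94) (0, 94)]  |A|=5541.7683
3. ⊥bis P2·P1 via (49.305,37.405): [(0, 51.5206) (52.8829, 36.3807) (85.8293, 94) (0, 94)]  |A|=3595.929
4. ⊥bis P2·P3 via (64.185,53.965): [(0, 51.5206) (34.7487, 41.5724) (62.542, 53.2733) (85.8293, 94) (0, 94)]  |A|=3417.6876
5. ⊥bis P2·P4 via (40.35,61.695): [(46.0512, 46.3307) (62.542, 53.2733) (85.8293, 94) (28.3627, 94)]  |A|=1624.6678
6. ⊥bis P2·P5 via (32.535,50.81): [(46.0512, 46.3307) (62.542, 53.2733) (85.8293, 94) (28.3627, 94)]  |A|=1624.6678
7. ⊥bis P2·P6 via (68.865,74.35): [(46.0512, 46.3307) (62.542, 53.2733) (71.7112, 69.3091) (57.77, 94) (28.3627, 94)]  |A|=1278.2645
8. ⊥bis P2·P7 via (40.12,42.775): [(46.0512, 46.3307) (62.542, 53.2733) (71.7112, 69.3091) (57.77, 94) (28.3627, 94)]  |A|=1278.2645
9. ⊥bis P2·P8 via (64.38,59.86): [(46.0512, 46.3307) (46.0517, 46.3309) (67.7165, 62.3228) (71.7112, 69.3091) (57.77, 94) (28.3627, 94)]  |A|=1221.6113
10. canonical 6-gon: [(46.0512, 46.3307) (46.0517, 46.3309) (67.7165, 62.3228) (71.7112, 69.3091) (57.77, 94) (28.3627, 94)]
11. shoelace: 1221.6113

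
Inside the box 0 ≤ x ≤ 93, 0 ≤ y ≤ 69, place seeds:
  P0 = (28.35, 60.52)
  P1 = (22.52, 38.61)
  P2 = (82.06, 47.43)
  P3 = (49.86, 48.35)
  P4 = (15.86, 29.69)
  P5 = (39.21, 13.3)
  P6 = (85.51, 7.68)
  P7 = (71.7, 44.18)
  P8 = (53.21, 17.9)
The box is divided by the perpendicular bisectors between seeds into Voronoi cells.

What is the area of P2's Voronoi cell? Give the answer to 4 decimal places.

Area of P2's cell: 696.6135

1. box [0,93]×[0,69]: [(0, 0) (93, 0) (93, 69) (0, 69)]
2. ⊥bis P2·P0 via (55.205,53.975): [(42.0504, 0) (93, 0) (93, 69) (58.8668, 69)]  |A|=2935.3548
3. ⊥bis P2·P1 via (52.29,43.02): [(52.3827, 42.3945) (58.6628, 0) (93, 0) (93, 69) (58.8668, 69)]  |A|=2583.2177
4. ⊥bis P2·P3 via (65.96,47.89): [(64.5917, 0) (93, 0) (93, 69) (66.5631, 69)]  |A|=1892.1574
5. ⊥bis P2·P4 via (48.96,38.56): [(64.5917, 0) (93, 0) (93, 69) (66.5631, 69)]  |A|=1892.1574
6. ⊥bis P2·P5 via (60.635,30.365): [(65.2922, 24.5179) (84.8207, 0) (93, 0) (93, 69) (66.5631, 69)]  |A|=1644.1714
7. ⊥bis P2·P6 via (83.785,27.555): [(65.3332, 25.9535) (93, 28.3548) (93, 69) (66.5631, 69)]  |A|=1131.2673
8. ⊥bis P2·P7 via (76.88,45.805): [(82.6364, 27.4553) (93, 28.3548) (93, 69) (69.6036, 69)]  |A|=696.6135
9. ⊥bis P2·P8 via (67.635,32.665): [(82.6364, 27.4553) (93, 28.3548) (93, 69) (69.6036, 69)]  |A|=696.6135
10. canonical 4-gon: [(82.6364, 27.4553) (93, 28.3548) (93, 69) (69.6036, 69)]
11. shoelace: 696.6135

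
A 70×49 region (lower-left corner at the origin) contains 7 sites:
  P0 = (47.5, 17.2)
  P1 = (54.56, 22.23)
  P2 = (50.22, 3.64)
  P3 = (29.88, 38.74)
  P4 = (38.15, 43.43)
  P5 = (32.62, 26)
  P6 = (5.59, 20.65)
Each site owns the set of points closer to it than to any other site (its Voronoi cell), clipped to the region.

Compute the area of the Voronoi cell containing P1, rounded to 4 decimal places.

1. box [0,70]×[0,49]: [(0, 0) (70, 0) (70, 49) (0, 49)]
2. ⊥bis P1·P0 via (51.03,19.715): [(65.0762, 0) (70, 0) (70, 49) (30.1655, 49)]  |A|=1096.578
3. ⊥bis P1·P2 via (52.39,12.935): [(56.5529, 11.9631) (70, 8.8238) (70, 49) (30.1655, 49)]  |A|=1007.7992
4. ⊥bis P1·P3 via (42.22,30.485): [(42.7705, 31.3079) (56.5529, 11.9631) (70, 8.8238) (70, 49) (54.6058, 49)]  |A|=791.5983
5. ⊥bis P1·P4 via (46.355,32.83): [(43.3456, 30.5006) (56.5529, 11.9631) (70, 8.8238) (70, 49) (67.2449, 49)]  |A|=664.8251
6. ⊥bis P1·P5 via (43.59,24.115): [(44.8931, 31.6984) (44.4266, 28.9835) (56.5529, 11.9631) (70, 8.8238) (70, 49) (67.2449, 49)]  |A|=663.0039
7. ⊥bis P1·P6 via (30.075,21.44): [(44.8931, 31.6984) (44.4266, 28.9835) (56.5529, 11.9631) (70, 8.8238) (70, 49) (67.2449, 49)]  |A|=663.0039
8. canonical 6-gon: [(44.8931, 31.6984) (44.4266, 28.9835) (56.5529, 11.9631) (70, 8.8238) (70, 49) (67.2449, 49)]
9. shoelace: 663.0039

Area of P1's cell: 663.0039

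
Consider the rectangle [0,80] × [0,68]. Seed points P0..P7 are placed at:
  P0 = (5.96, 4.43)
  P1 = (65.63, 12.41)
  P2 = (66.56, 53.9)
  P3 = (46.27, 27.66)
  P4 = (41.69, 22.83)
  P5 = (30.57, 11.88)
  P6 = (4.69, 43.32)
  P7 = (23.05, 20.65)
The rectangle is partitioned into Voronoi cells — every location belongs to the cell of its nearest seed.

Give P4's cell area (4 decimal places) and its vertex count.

1. box [0,80]×[0,68]: [(0, 0) (80, 0) (80, 68) (0, 68)]
2. ⊥bis P4·P0 via (23.825,13.63): [(0, 59.8945) (30.8441, 0) (80, 0) (80, 68) (0, 68)]  |A|=4516.304
3. ⊥bis P4·P1 via (53.66,17.62): [(0, 59.8945) (30.8441, 0) (45.9908, 0) (75.5881, 68) (0, 68)]  |A|=3209.9882
4. ⊥bis P4·P2 via (54.125,38.365): [(0, 59.8945) (30.8441, 0) (45.9908, 0) (60.4765, 33.2809) (17.1021, 68) (0, 68)]  |A|=2194.6981
5. ⊥bis P4·P3 via (43.98,25.245): [(0, 66.9486) (0, 59.8945) (30.8441, 0) (45.9908, 0) (53.1812, 16.52)]  |A|=1236.3932
6. ⊥bis P4·P5 via (36.13,17.355): [(0, 66.9486) (0, 59.8945) (6.3138, 47.6341) (48.2066, 5.0909) (53.1812, 16.52)]  |A|=721.873
7. ⊥bis P4·P6 via (23.19,33.075): [(27.5051, 40.8671) (22.2758, 31.4242) (48.2066, 5.0909) (53.1812, 16.52)]  |A|=398.5696
8. ⊥bis P4·P7 via (32.37,21.74): [(30.4608, 38.0644) (32.4452, 21.097) (48.2066, 5.0909) (53.1812, 16.52)]  |A|=301.2593
9. canonical 4-gon: [(30.4608, 38.0644) (32.4452, 21.097) (48.2066, 5.0909) (53.1812, 16.52)]
10. shoelace: 301.2593

Area of P4's cell: 301.2593 (4 vertices)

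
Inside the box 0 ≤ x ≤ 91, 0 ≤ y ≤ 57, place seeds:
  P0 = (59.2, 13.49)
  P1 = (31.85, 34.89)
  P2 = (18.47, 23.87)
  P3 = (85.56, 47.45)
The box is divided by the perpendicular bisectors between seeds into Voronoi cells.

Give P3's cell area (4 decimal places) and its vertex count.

1. box [0,91]×[0,57]: [(0, 0) (91, 0) (91, 57) (0, 57)]
2. ⊥bis P3·P0 via (72.38,30.47): [(91, 16.017) (91, 57) (38.201, 57)]  |A|=1081.9305
3. ⊥bis P3·P1 via (58.705,41.17): [(58.7294, 41.0657) (91, 16.017) (91, 57) (55.0032, 57)]  |A|=948.0649
4. ⊥bis P3·P2 via (52.015,35.66): [(58.7294, 41.0657) (91, 16.017) (91, 57) (55.0032, 57)]  |A|=948.0649
5. canonical 4-gon: [(58.7294, 41.0657) (91, 16.017) (91, 57) (55.0032, 57)]
6. shoelace: 948.0649

Area of P3's cell: 948.0649 (4 vertices)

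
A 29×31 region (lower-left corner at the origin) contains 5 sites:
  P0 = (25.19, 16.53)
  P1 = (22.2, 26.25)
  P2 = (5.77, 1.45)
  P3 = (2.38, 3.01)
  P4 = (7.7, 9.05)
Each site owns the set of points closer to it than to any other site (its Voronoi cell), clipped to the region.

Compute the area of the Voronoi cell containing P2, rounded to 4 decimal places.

Area of P2's cell: 63.5906

1. box [0,29]×[0,31]: [(0, 0) (29, 0) (29, 31) (0, 31)]
2. ⊥bis P2·P0 via (15.48,8.99): [(0, 28.9251) (0, 0) (22.4609, 0)]  |A|=324.8422
3. ⊥bis P2·P1 via (13.985,13.85): [(9.2917, 16.9593) (0, 23.1151) (0, 0) (22.4609, 0)]  |A|=297.8497
4. ⊥bis P2·P3 via (4.075,2.23): [(10.2721, 15.6967) (3.0488, 0) (22.4609, 0)]  |A|=152.3534
5. ⊥bis P2·P4 via (6.735,5.25): [(21.2456, 1.5651) (5.5976, 5.5388) (3.0488, 0) (22.4609, 0)]  |A|=63.5906
6. canonical 4-gon: [(21.2456, 1.5651) (5.5976, 5.5388) (3.0488, 0) (22.4609, 0)]
7. shoelace: 63.5906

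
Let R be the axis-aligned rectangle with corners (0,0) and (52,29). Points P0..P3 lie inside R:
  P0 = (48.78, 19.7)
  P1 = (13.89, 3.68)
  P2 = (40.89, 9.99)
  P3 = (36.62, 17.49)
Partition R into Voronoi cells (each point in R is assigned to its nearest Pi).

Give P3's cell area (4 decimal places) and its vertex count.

Area of P3's cell: 402.7662 (4 vertices)

1. box [0,52]×[0,29]: [(0, 0) (52, 0) (52, 29) (0, 29)]
2. ⊥bis P3·P0 via (42.7,18.595): [(0, 0) (46.0795, 0) (40.809, 29) (0, 29)]  |A|=1259.8829
3. ⊥bis P3·P1 via (25.255,10.585): [(31.6861, 0) (46.0795, 0) (40.809, 29) (14.0667, 29)]  |A|=596.4681
4. ⊥bis P3·P2 via (38.755,13.74): [(27.3004, 7.2185) (43.1297, 16.2307) (40.809, 29) (14.0667, 29)]  |A|=402.7662
5. canonical 4-gon: [(27.3004, 7.2185) (43.1297, 16.2307) (40.809, 29) (14.0667, 29)]
6. shoelace: 402.7662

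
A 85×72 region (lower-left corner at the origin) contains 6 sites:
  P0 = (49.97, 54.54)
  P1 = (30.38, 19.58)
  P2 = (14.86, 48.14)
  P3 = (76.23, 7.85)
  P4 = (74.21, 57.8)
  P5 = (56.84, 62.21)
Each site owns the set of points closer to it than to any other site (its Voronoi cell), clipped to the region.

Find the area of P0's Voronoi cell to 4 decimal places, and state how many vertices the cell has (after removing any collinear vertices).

Area of P0's cell: 950.8674 (6 vertices)

1. box [0,85]×[0,72]: [(0, 0) (85, 0) (85, 72) (0, 72)]
2. ⊥bis P0·P1 via (40.175,37.06): [(0, 59.5722) (85, 11.9421) (85, 72) (0, 72)]  |A|=3080.6401
3. ⊥bis P0·P2 via (32.415,51.34): [(34.4313, 40.2785) (85, 11.9421) (85, 72) (28.649, 72)]  |A|=2412.2931
4. ⊥bis P0·P3 via (63.1,31.195): [(34.4313, 40.2785) (56.8823, 27.698) (85, 43.5123) (85, 72) (28.649, 72)]  |A|=1968.453
5. ⊥bis P0·P4 via (62.09,56.17): [(34.4313, 40.2785) (56.8823, 27.698) (65.2837, 32.4232) (59.961, 72) (28.649, 72)]  |A|=1192.1353
6. ⊥bis P0·P5 via (53.405,58.375): [(34.4313, 40.2785) (56.8823, 27.698) (65.2837, 32.4232) (62.9423, 49.8324) (38.1934, 72) (28.649, 72)]  |A|=950.8674
7. canonical 6-gon: [(34.4313, 40.2785) (56.8823, 27.698) (65.2837, 32.4232) (62.9423, 49.8324) (38.1934, 72) (28.649, 72)]
8. shoelace: 950.8674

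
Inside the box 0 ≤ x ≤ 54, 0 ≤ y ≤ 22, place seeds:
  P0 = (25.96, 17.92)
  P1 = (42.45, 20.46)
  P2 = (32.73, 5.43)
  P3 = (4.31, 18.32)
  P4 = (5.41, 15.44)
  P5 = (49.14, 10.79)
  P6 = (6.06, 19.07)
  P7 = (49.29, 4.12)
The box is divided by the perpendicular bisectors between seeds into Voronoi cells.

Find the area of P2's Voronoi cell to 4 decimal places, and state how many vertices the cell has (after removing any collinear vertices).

1. box [0,54]×[0,22]: [(0, 0) (54, 0) (54, 22) (0, 22)]
2. ⊥bis P2·P0 via (29.345,11.675): [(7.8057, 0) (54, 0) (54, 22) (48.3936, 22)]  |A|=569.8068
3. ⊥bis P2·P1 via (37.59,12.945): [(34.8989, 14.6854) (7.8057, 0) (54, 0) (54, 2.3325)]  |A|=361.4672
4. ⊥bis P2·P3 via (18.52,11.875): [(34.8989, 14.6854) (14.871, 3.8296) (13.134, 0) (54, 0) (54, 2.3325)]  |A|=351.2646
5. ⊥bis P2·P4 via (19.07,10.435): [(34.8989, 14.6854) (17.0906, 5.0327) (15.2466, 0) (54, 0) (54, 2.3325)]  |A|=342.7433
6. ⊥bis P2·P5 via (40.935,8.11): [(39.8286, 11.4973) (34.8989, 14.6854) (17.0906, 5.0327) (15.2466, 0) (43.584, 0)]  |A|=266.3376
7. ⊥bis P2·P6 via (19.395,12.25): [(39.8286, 11.4973) (34.8989, 14.6854) (17.0906, 5.0327) (15.2466, 0) (43.584, 0)]  |A|=266.3376
8. ⊥bis P2·P7 via (41.01,4.775): [(41.2078, 7.2749) (39.8286, 11.4973) (34.8989, 14.6854) (17.0906, 5.0327) (15.2466, 0) (40.6323, 0)]  |A|=255.6009
9. canonical 6-gon: [(41.2078, 7.2749) (39.8286, 11.4973) (34.8989, 14.6854) (17.0906, 5.0327) (15.2466, 0) (40.6323, 0)]
10. shoelace: 255.6009

Area of P2's cell: 255.6009 (6 vertices)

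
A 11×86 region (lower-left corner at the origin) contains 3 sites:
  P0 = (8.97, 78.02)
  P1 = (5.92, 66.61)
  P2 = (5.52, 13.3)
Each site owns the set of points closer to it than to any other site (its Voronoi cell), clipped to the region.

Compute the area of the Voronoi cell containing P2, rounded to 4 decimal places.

1. box [0,11]×[0,86]: [(0, 0) (11, 0) (11, 86) (0, 86)]
2. ⊥bis P2·P0 via (7.245,45.66): [(0, 46.0462) (0, 0) (11, 0) (11, 45.4598)]  |A|=503.2832
3. ⊥bis P2·P1 via (5.72,39.955): [(0, 39.9979) (0, 0) (11, 0) (11, 39.9154)]  |A|=439.5232
4. canonical 4-gon: [(0, 39.9979) (0, 0) (11, 0) (11, 39.9154)]
5. shoelace: 439.5232

Area of P2's cell: 439.5232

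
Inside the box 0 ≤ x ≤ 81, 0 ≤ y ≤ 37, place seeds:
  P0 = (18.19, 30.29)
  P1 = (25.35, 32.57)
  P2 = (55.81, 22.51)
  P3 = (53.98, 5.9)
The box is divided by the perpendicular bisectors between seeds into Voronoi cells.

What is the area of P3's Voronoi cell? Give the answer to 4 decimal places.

Area of P3's cell: 721.9296

1. box [0,81]×[0,37]: [(0, 0) (81, 0) (81, 37) (0, 37)]
2. ⊥bis P3·P0 via (36.085,18.095): [(23.7537, 0) (81, 0) (81, 37) (48.9683, 37)]  |A|=1651.6431
3. ⊥bis P3·P1 via (39.665,19.235): [(29.2228, 8.0254) (23.7537, 0) (81, 0) (81, 37) (56.2138, 37)]  |A|=1546.6752
4. ⊥bis P3·P2 via (54.895,14.205): [(36.8331, 16.195) (29.2228, 8.0254) (23.7537, 0) (81, 0) (81, 11.3289)]  |A|=721.9296
5. canonical 5-gon: [(36.8331, 16.195) (29.2228, 8.0254) (23.7537, 0) (81, 0) (81, 11.3289)]
6. shoelace: 721.9296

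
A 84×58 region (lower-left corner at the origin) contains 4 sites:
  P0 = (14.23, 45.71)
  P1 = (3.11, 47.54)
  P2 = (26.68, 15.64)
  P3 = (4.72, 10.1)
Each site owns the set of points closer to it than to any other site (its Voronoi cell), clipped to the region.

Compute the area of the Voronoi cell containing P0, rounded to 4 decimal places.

1. box [0,84]×[0,58]: [(0, 0) (84, 0) (84, 58) (0, 58)]
2. ⊥bis P0·P1 via (8.67,46.625): [(0.997, 0) (84, 0) (84, 58) (10.542, 58)]  |A|=4537.37
3. ⊥bis P0·P2 via (20.455,30.675): [(4.9915, 24.2726) (84, 56.9848) (84, 58) (10.542, 58)]  |A|=1278.88
4. ⊥bis P0·P3 via (9.475,27.905): [(5.7529, 28.899) (12.0827, 27.2086) (84, 56.9848) (84, 58) (10.542, 58)]  |A|=1263.5942
5. canonical 5-gon: [(5.7529, 28.899) (12.0827, 27.2086) (84, 56.9848) (84, 58) (10.542, 58)]
6. shoelace: 1263.5942

Area of P0's cell: 1263.5942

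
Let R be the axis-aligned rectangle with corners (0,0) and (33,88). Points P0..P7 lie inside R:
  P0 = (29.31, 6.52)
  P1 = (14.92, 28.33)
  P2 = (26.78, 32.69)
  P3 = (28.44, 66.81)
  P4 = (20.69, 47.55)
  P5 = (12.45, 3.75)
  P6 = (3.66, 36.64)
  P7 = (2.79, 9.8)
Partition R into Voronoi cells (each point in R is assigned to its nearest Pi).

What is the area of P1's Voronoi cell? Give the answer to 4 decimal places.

Area of P1's cell: 305.6690

1. box [0,33]×[0,88]: [(0, 0) (33, 0) (33, 88) (0, 88)]
2. ⊥bis P1·P0 via (22.115,17.425): [(0, 2.8338) (33, 24.6068) (33, 88) (0, 88)]  |A|=2451.2306
3. ⊥bis P1·P2 via (20.85,30.51): [(0, 87.2258) (0, 2.8338) (24.9683, 19.3076)]  |A|=1053.5618
4. ⊥bis P1·P3 via (21.68,47.57): [(13.525, 50.4353) (0, 55.1873) (0, 2.8338) (24.9683, 19.3076)]  |A|=836.9008
5. ⊥bis P1·P4 via (17.805,37.94): [(18.1575, 37.8342) (0, 43.2852) (0, 2.8338) (24.9683, 19.3076)]  |A|=654.6367
6. ⊥bis P1·P5 via (13.685,16.04): [(18.1575, 37.8342) (0, 43.2852) (0, 17.4152) (19.1791, 15.4879) (24.9683, 19.3076)]  |A|=514.8076
7. ⊥bis P1·P6 via (9.29,32.485): [(18.1575, 37.8342) (14.1301, 39.0432) (0, 19.8971) (0, 17.4152) (19.1791, 15.4879) (24.9683, 19.3076)]  |A|=349.57
8. ⊥bis P1·P7 via (8.855,19.065): [(18.1575, 37.8342) (14.1301, 39.0432) (2.4704, 23.2445) (13.4381, 16.0648) (19.1791, 15.4879) (24.9683, 19.3076)]  |A|=305.669
9. canonical 6-gon: [(18.1575, 37.8342) (14.1301, 39.0432) (2.4704, 23.2445) (13.4381, 16.0648) (19.1791, 15.4879) (24.9683, 19.3076)]
10. shoelace: 305.669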